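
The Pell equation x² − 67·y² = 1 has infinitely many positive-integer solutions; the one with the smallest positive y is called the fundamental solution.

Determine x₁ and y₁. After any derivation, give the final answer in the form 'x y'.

48842 5967

d=67: √d = [8; 5,2,1,1,7,1,1,2,5,16] (ℓ=10, even), read p_9/q_9
step 0: (8, 1)  from 8·(1,0) + (0,1)
step 1: (41, 5)  from 5·(8,1) + (1,0)
step 2: (90, 11)  from 2·(41,5) + (8,1)
…
step 4: (221, 27)  from 1·(131,16) + (90,11)
…
step 6: (1899, 232)  from 1·(1678,205) + (221,27)
…
step 8: (9053, 1106)  from 2·(3577,437) + (1899,232)
step 9: (48842, 5967)  from 5·(9053,1106) + (3577,437)
(x₁, y₁) = (48842, 5967);  48842² − 67·5967² = 1 ✓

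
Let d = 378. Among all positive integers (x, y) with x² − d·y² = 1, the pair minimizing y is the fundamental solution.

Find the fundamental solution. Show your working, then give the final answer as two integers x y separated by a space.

√378 → a₀=19, period (2,3,1,4,1,3,2,38); ℓ=8 even so k=7
i=0: a=19 ⇒ p=19, q=1
i=1: a=2 ⇒ p=39, q=2
…
i=3: a=1 ⇒ p=175, q=9
…
i=6: a=3 ⇒ p=3869, q=199
i=7: a=2 ⇒ p=8749, q=450
(x₁, y₁) = (8749, 450);  8749² − 378·450² = 1 ✓

8749 450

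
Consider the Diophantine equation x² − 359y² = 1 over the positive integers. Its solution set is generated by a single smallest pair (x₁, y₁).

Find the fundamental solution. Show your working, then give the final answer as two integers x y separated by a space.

d=359: √d = [18; 1,17,1,36] (ℓ=4, even), read p_3/q_3
i=0: a=18 ⇒ p=18, q=1
…
i=2: a=17 ⇒ p=341, q=18
i=3: a=1 ⇒ p=360, q=19
→ (360, 19).  Check: 360²=129600, 359·19²=129599, difference 1.

360 19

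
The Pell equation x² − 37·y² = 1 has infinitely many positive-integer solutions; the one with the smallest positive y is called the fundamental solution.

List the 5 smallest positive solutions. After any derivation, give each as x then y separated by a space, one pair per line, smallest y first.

d=37: √d = [6; 12] (ℓ=1, odd), read p_1/q_1
k=0  a_k=6  p_k/q_k = 6/1
k=1  a_k=12  p_k/q_k = 73/12
→ (73, 12).  Check: 73²=5329, 37·12²=5328, difference 1.
(73+12√37)^2 = 10657 + 1752√37
(73+12√37)^3 = 1555849 + 255780√37
(73+12√37)^4 = 227143297 + 37342128√37
(73+12√37)^5 = 33161365513 + 5451694908√37

73 12
10657 1752
1555849 255780
227143297 37342128
33161365513 5451694908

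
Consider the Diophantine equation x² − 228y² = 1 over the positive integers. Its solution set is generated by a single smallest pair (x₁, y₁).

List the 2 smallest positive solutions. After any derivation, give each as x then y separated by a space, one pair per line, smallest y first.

151 10
45601 3020

√228 → a₀=15, period (10,30); ℓ=2 even so k=1
step 0: (15, 1)  from 15·(1,0) + (0,1)
step 1: (151, 10)  from 10·(15,1) + (1,0)
→ (151, 10).  Check: 151²=22801, 228·10²=22800, difference 1.
(151+10√228)^2 = 45601 + 3020√228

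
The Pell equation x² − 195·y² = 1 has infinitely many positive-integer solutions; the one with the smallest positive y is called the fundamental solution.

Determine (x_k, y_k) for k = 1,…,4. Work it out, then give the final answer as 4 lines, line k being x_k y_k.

[13; 1,26] for √195; ℓ=2 ⇒ convergent index 1
a_0=13:  p_0=13·1+0=13,  q_0=13·0+1=1
a_1=1:  p_1=1·13+1=14,  q_1=1·1+0=1
fundamental: x₁=14, y₁=1  (since 196 − 195·1 = 1)
(14+1√195)^2 = 391 + 28√195
(14+1√195)^3 = 10934 + 783√195
(14+1√195)^4 = 305761 + 21896√195

14 1
391 28
10934 783
305761 21896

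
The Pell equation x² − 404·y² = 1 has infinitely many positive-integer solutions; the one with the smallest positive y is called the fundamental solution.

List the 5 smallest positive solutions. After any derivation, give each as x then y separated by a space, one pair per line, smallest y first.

d=404: √d = [20; 10,40] (ℓ=2, even), read p_1/q_1
a_0=20:  p_0=20·1+0=20,  q_0=20·0+1=1
a_1=10:  p_1=10·20+1=201,  q_1=10·1+0=10
fundamental: x₁=201, y₁=10  (since 40401 − 404·100 = 1)
(201+10√404)^2 = 80801 + 4020√404
(201+10√404)^3 = 32481801 + 1616030√404
(201+10√404)^4 = 13057603201 + 649640040√404
(201+10√404)^5 = 5249124005001 + 261153680050√404

201 10
80801 4020
32481801 1616030
13057603201 649640040
5249124005001 261153680050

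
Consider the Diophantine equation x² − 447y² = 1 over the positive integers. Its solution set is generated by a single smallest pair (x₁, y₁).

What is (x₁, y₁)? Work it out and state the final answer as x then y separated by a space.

√447 = [21; 7,42, …], period ℓ=2 (even) → k=1
step 0: (21, 1)  from 21·(1,0) + (0,1)
step 1: (148, 7)  from 7·(21,1) + (1,0)
(x₁, y₁) = (148, 7);  148² − 447·7² = 1 ✓

148 7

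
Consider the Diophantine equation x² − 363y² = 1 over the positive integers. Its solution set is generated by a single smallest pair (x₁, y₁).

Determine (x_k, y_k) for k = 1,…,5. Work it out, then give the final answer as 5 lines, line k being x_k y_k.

d=363: √d = [19; 19,38] (ℓ=2, even), read p_1/q_1
k=0  a_k=19  p_k/q_k = 19/1
k=1  a_k=19  p_k/q_k = 362/19
→ (362, 19).  Check: 362²=131044, 363·19²=131043, difference 1.
n=2: (362,19)∘(362,19) = (362·362+363·19·19, 362·19+19·362) = (262087,13756)
n=3: (262087,13756)∘(362,19) = (362·262087+363·19·13756, 362·13756+19·262087) = (189750626,9959325)
n=4: (189750626,9959325)∘(362,19) = (362·189750626+363·19·9959325, 362·9959325+19·189750626) = (137379191137,7210537544)
n=5: (137379191137,7210537544)∘(362,19) = (362·137379191137+363·19·7210537544, 362·7210537544+19·137379191137) = (99462344632562,5220419222531)

362 19
262087 13756
189750626 9959325
137379191137 7210537544
99462344632562 5220419222531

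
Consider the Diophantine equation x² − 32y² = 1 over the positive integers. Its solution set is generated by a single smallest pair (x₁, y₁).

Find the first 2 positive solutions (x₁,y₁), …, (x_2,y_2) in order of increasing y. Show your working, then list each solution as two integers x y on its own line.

√32 → a₀=5, period (1,1,1,10); ℓ=4 even so k=3
k=0  a_k=5  p_k/q_k = 5/1
…
k=2  a_k=1  p_k/q_k = 11/2
k=3  a_k=1  p_k/q_k = 17/3
→ (17, 3).  Check: 17²=289, 32·3²=288, difference 1.
(17+3√32)^2 = 577 + 102√32

17 3
577 102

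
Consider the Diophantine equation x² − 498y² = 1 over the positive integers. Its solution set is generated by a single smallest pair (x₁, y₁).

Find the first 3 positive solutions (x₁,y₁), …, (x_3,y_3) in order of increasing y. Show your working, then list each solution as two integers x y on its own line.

179777 8056
64639539457 2896567024
23241404969742401 1041472259739240

[22; 3,6,22,6,3,44] for √498; ℓ=6 ⇒ convergent index 5
step 0: (22, 1)  from 22·(1,0) + (0,1)
…
step 4: (56794, 2545)  from 6·(9395,421) + (424,19)
step 5: (179777, 8056)  from 3·(56794,2545) + (9395,421)
→ (179777, 8056).  Check: 179777²=32319769729, 498·8056²=32319769728, difference 1.
(179777+8056√498)^2 = 64639539457 + 2896567024√498
(179777+8056√498)^3 = 23241404969742401 + 1041472259739240√498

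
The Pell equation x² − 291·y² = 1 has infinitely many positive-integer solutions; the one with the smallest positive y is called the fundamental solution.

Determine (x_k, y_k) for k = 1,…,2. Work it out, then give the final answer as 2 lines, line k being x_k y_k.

[17; 17,34] for √291; ℓ=2 ⇒ convergent index 1
step 0: (17, 1)  from 17·(1,0) + (0,1)
step 1: (290, 17)  from 17·(17,1) + (1,0)
fundamental: x₁=290, y₁=17  (since 84100 − 291·289 = 1)
(x_2, y_2) = (290·290 + 291·17·17, 290·17 + 17·290) = (168199, 9860)

290 17
168199 9860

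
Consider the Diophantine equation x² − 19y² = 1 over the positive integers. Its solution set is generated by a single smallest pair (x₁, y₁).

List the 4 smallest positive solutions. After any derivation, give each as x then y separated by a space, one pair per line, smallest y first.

[4; 2,1,3,1,2,8] for √19; ℓ=6 ⇒ convergent index 5
k=0  a_k=4  p_k/q_k = 4/1
k=1  a_k=2  p_k/q_k = 9/2
…
k=3  a_k=3  p_k/q_k = 48/11
k=4  a_k=1  p_k/q_k = 61/14
k=5  a_k=2  p_k/q_k = 170/39
→ (170, 39).  Check: 170²=28900, 19·39²=28899, difference 1.
(170+39√19)^2 = 57799 + 13260√19
(170+39√19)^3 = 19651490 + 4508361√19
(170+39√19)^4 = 6681448801 + 1532829480√19

170 39
57799 13260
19651490 4508361
6681448801 1532829480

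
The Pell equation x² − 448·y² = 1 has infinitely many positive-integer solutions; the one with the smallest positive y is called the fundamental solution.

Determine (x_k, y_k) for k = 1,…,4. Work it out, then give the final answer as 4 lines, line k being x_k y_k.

√448 → a₀=21, period (6,42); ℓ=2 even so k=1
k=0  a_k=21  p_k/q_k = 21/1
k=1  a_k=6  p_k/q_k = 127/6
(x₁, y₁) = (127, 6);  127² − 448·6² = 1 ✓
k=2:  x_2 = 127·127+448·6·6 = 32257,  y_2 = 127·6+6·127 = 1524
k=3:  x_3 = 127·32257+448·6·1524 = 8193151,  y_3 = 127·1524+6·32257 = 387090
k=4:  x_4 = 127·8193151+448·6·387090 = 2081028097,  y_4 = 127·387090+6·8193151 = 98319336

127 6
32257 1524
8193151 387090
2081028097 98319336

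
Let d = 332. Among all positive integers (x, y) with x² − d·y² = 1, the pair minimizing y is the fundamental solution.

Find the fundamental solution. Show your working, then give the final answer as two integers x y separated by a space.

d=332: √d = [18; 4,1,1,8,1,1,4,36] (ℓ=8, even), read p_7/q_7
i=0: a=18 ⇒ p=18, q=1
i=1: a=4 ⇒ p=73, q=4
i=2: a=1 ⇒ p=91, q=5
…
i=4: a=8 ⇒ p=1403, q=77
i=5: a=1 ⇒ p=1567, q=86
i=6: a=1 ⇒ p=2970, q=163
i=7: a=4 ⇒ p=13447, q=738
(x₁, y₁) = (13447, 738);  13447² − 332·738² = 1 ✓

13447 738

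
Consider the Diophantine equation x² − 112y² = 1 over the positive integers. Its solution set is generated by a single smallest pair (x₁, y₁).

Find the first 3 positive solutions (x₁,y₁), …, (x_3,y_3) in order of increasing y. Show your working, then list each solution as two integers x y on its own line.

[10; 1,1,2,1,1,20] for √112; ℓ=6 ⇒ convergent index 5
k=0  a_k=10  p_k/q_k = 10/1
k=1  a_k=1  p_k/q_k = 11/1
k=2  a_k=1  p_k/q_k = 21/2
…
k=4  a_k=1  p_k/q_k = 74/7
k=5  a_k=1  p_k/q_k = 127/12
(x₁, y₁) = (127, 12);  127² − 112·12² = 1 ✓
(x_2, y_2) = (127·127 + 112·12·12, 127·12 + 12·127) = (32257, 3048)
(x_3, y_3) = (127·32257 + 112·12·3048, 127·3048 + 12·32257) = (8193151, 774180)

127 12
32257 3048
8193151 774180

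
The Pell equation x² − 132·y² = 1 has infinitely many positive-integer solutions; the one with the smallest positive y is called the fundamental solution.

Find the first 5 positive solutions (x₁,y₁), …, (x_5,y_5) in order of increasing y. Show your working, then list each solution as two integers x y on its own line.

23 2
1057 92
48599 4230
2234497 194488
102738263 8942218

√132 → a₀=11, period (2,22); ℓ=2 even so k=1
a_0=11:  p_0=11·1+0=11,  q_0=11·0+1=1
a_1=2:  p_1=2·11+1=23,  q_1=2·1+0=2
fundamental: x₁=23, y₁=2  (since 529 − 132·4 = 1)
(23+2√132)^2 = 1057 + 92√132
(23+2√132)^3 = 48599 + 4230√132
(23+2√132)^4 = 2234497 + 194488√132
(23+2√132)^5 = 102738263 + 8942218√132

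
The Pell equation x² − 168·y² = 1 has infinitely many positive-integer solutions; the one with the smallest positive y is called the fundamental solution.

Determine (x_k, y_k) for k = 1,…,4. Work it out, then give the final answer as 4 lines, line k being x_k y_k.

13 1
337 26
8749 675
227137 17524

d=168: √d = [12; 1,24] (ℓ=2, even), read p_1/q_1
k=0  a_k=12  p_k/q_k = 12/1
k=1  a_k=1  p_k/q_k = 13/1
fundamental: x₁=13, y₁=1  (since 169 − 168·1 = 1)
n=2: (13,1)∘(13,1) = (13·13+168·1·1, 13·1+1·13) = (337,26)
n=3: (337,26)∘(13,1) = (13·337+168·1·26, 13·26+1·337) = (8749,675)
n=4: (8749,675)∘(13,1) = (13·8749+168·1·675, 13·675+1·8749) = (227137,17524)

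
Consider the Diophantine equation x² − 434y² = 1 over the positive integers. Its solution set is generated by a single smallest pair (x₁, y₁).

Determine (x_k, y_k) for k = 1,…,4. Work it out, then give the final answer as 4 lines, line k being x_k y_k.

√434 → a₀=20, period (1,4,1,40); ℓ=4 even so k=3
step 0: (20, 1)  from 20·(1,0) + (0,1)
…
step 2: (104, 5)  from 4·(21,1) + (20,1)
step 3: (125, 6)  from 1·(104,5) + (21,1)
(x₁, y₁) = (125, 6);  125² − 434·6² = 1 ✓
k=2:  x_2 = 125·125+434·6·6 = 31249,  y_2 = 125·6+6·125 = 1500
k=3:  x_3 = 125·31249+434·6·1500 = 7812125,  y_3 = 125·1500+6·31249 = 374994
k=4:  x_4 = 125·7812125+434·6·374994 = 1953000001,  y_4 = 125·374994+6·7812125 = 93747000

125 6
31249 1500
7812125 374994
1953000001 93747000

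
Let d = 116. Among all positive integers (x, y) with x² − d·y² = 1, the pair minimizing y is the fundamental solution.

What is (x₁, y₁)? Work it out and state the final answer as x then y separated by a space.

d=116: √d = [10; 1,3,2,1,4,1,2,3,1,20] (ℓ=10, even), read p_9/q_9
a_0=10:  p_0=10·1+0=10,  q_0=10·0+1=1
…
a_2=3:  p_2=3·11+10=43,  q_2=3·1+1=4
a_3=2:  p_3=2·43+11=97,  q_3=2·4+1=9
…
a_5=4:  p_5=4·140+97=657,  q_5=4·13+9=61
a_6=1:  p_6=1·657+140=797,  q_6=1·61+13=74
…
a_8=3:  p_8=3·2251+797=7550,  q_8=3·209+74=701
a_9=1:  p_9=1·7550+2251=9801,  q_9=1·701+209=910
fundamental: x₁=9801, y₁=910  (since 96059601 − 116·828100 = 1)

9801 910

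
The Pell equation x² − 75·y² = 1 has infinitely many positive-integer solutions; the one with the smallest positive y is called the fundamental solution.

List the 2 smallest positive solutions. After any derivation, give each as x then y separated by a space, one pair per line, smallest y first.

26 3
1351 156

[8; 1,1,1,16] for √75; ℓ=4 ⇒ convergent index 3
i=0: a=8 ⇒ p=8, q=1
…
i=2: a=1 ⇒ p=17, q=2
i=3: a=1 ⇒ p=26, q=3
→ (26, 3).  Check: 26²=676, 75·3²=675, difference 1.
(x_2, y_2) = (26·26 + 75·3·3, 26·3 + 3·26) = (1351, 156)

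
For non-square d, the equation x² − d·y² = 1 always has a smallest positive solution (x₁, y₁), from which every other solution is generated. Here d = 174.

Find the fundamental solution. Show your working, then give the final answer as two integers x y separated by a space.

√174 = [13; 5,4,5,26, …], period ℓ=4 (even) → k=3
step 0: (13, 1)  from 13·(1,0) + (0,1)
step 1: (66, 5)  from 5·(13,1) + (1,0)
step 2: (277, 21)  from 4·(66,5) + (13,1)
step 3: (1451, 110)  from 5·(277,21) + (66,5)
→ (1451, 110).  Check: 1451²=2105401, 174·110²=2105400, difference 1.

1451 110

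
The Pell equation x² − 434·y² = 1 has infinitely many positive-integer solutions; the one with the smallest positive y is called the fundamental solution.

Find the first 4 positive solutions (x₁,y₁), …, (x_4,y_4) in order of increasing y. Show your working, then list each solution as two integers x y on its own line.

125 6
31249 1500
7812125 374994
1953000001 93747000

√434 = [20; 1,4,1,40, …], period ℓ=4 (even) → k=3
step 0: (20, 1)  from 20·(1,0) + (0,1)
…
step 2: (104, 5)  from 4·(21,1) + (20,1)
step 3: (125, 6)  from 1·(104,5) + (21,1)
fundamental: x₁=125, y₁=6  (since 15625 − 434·36 = 1)
k=2:  x_2 = 125·125+434·6·6 = 31249,  y_2 = 125·6+6·125 = 1500
k=3:  x_3 = 125·31249+434·6·1500 = 7812125,  y_3 = 125·1500+6·31249 = 374994
k=4:  x_4 = 125·7812125+434·6·374994 = 1953000001,  y_4 = 125·374994+6·7812125 = 93747000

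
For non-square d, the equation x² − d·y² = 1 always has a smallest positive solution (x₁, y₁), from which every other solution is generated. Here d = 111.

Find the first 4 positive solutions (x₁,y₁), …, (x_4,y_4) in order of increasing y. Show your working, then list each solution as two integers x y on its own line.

√111 = [10; 1,1,6,1,1,20, …], period ℓ=6 (even) → k=5
step 0: (10, 1)  from 10·(1,0) + (0,1)
step 1: (11, 1)  from 1·(10,1) + (1,0)
step 2: (21, 2)  from 1·(11,1) + (10,1)
step 3: (137, 13)  from 6·(21,2) + (11,1)
step 4: (158, 15)  from 1·(137,13) + (21,2)
step 5: (295, 28)  from 1·(158,15) + (137,13)
fundamental: x₁=295, y₁=28  (since 87025 − 111·784 = 1)
k=2:  x_2 = 295·295+111·28·28 = 174049,  y_2 = 295·28+28·295 = 16520
k=3:  x_3 = 295·174049+111·28·16520 = 102688615,  y_3 = 295·16520+28·174049 = 9746772
k=4:  x_4 = 295·102688615+111·28·9746772 = 60586108801,  y_4 = 295·9746772+28·102688615 = 5750578960

295 28
174049 16520
102688615 9746772
60586108801 5750578960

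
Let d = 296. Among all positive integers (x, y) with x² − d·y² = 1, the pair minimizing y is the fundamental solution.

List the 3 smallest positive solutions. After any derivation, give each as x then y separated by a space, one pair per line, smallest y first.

3699 215
27365201 1590570
202447753299 11767036645

√296 = [17; 4,1,7,1,4,34, …], period ℓ=6 (even) → k=5
a_0=17:  p_0=17·1+0=17,  q_0=17·0+1=1
…
a_3=7:  p_3=7·86+69=671,  q_3=7·5+4=39
a_4=1:  p_4=1·671+86=757,  q_4=1·39+5=44
a_5=4:  p_5=4·757+671=3699,  q_5=4·44+39=215
(x₁, y₁) = (3699, 215);  3699² − 296·215² = 1 ✓
(3699+215√296)^2 = 27365201 + 1590570√296
(3699+215√296)^3 = 202447753299 + 11767036645√296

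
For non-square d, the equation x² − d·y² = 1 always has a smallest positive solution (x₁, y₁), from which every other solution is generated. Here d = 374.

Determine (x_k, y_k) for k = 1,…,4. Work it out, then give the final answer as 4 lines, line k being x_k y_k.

√374 → a₀=19, period (2,1,18,1,2,38); ℓ=6 even so k=5
a_0=19:  p_0=19·1+0=19,  q_0=19·0+1=1
a_1=2:  p_1=2·19+1=39,  q_1=2·1+0=2
…
a_3=18:  p_3=18·58+39=1083,  q_3=18·3+2=56
a_4=1:  p_4=1·1083+58=1141,  q_4=1·56+3=59
a_5=2:  p_5=2·1141+1083=3365,  q_5=2·59+56=174
(x₁, y₁) = (3365, 174);  3365² − 374·174² = 1 ✓
k=2:  x_2 = 3365·3365+374·174·174 = 22646449,  y_2 = 3365·174+174·3365 = 1171020
k=3:  x_3 = 3365·22646449+374·174·1171020 = 152410598405,  y_3 = 3365·1171020+174·22646449 = 7880964426
k=4:  x_4 = 3365·152410598405+374·174·7880964426 = 1025723304619201,  y_4 = 3365·7880964426+174·152410598405 = 53038889415960

3365 174
22646449 1171020
152410598405 7880964426
1025723304619201 53038889415960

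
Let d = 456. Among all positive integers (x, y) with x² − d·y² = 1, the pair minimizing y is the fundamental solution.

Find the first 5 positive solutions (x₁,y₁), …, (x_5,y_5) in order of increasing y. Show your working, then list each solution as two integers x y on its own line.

[21; 2,1,4,1,2,42] for √456; ℓ=6 ⇒ convergent index 5
step 0: (21, 1)  from 21·(1,0) + (0,1)
step 1: (43, 2)  from 2·(21,1) + (1,0)
step 2: (64, 3)  from 1·(43,2) + (21,1)
…
step 4: (363, 17)  from 1·(299,14) + (64,3)
step 5: (1025, 48)  from 2·(363,17) + (299,14)
(x₁, y₁) = (1025, 48);  1025² − 456·48² = 1 ✓
(1025+48√456)^2 = 2101249 + 98400√456
(1025+48√456)^3 = 4307559425 + 201719952√456
(1025+48√456)^4 = 8830494720001 + 413525803200√456
(1025+48√456)^5 = 18102509868442625 + 847727694840048√456

1025 48
2101249 98400
4307559425 201719952
8830494720001 413525803200
18102509868442625 847727694840048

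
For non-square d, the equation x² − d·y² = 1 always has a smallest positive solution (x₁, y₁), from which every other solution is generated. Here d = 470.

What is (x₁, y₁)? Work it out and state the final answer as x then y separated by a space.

[21; 1,2,8,2,1,42] for √470; ℓ=6 ⇒ convergent index 5
a_0=21:  p_0=21·1+0=21,  q_0=21·0+1=1
a_1=1:  p_1=1·21+1=22,  q_1=1·1+0=1
…
a_4=2:  p_4=2·542+65=1149,  q_4=2·25+3=53
a_5=1:  p_5=1·1149+542=1691,  q_5=1·53+25=78
fundamental: x₁=1691, y₁=78  (since 2859481 − 470·6084 = 1)

1691 78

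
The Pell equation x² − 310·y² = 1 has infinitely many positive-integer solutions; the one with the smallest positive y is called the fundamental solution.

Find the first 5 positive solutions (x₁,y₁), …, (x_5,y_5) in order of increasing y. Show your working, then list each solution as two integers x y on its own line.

848719 48204
1440647881921 81823301352
2445410459391369679 138889981000287972
4150932639366927117300481 235757131569084991314384
7045950797499272621676902497999 400183113896225599505705060220

√310 → a₀=17, period (1,1,1,1,5,…,1,1,34); ℓ=16 even so k=15
k=0  a_k=17  p_k/q_k = 17/1
k=1  a_k=1  p_k/q_k = 18/1
k=2  a_k=1  p_k/q_k = 35/2
…
k=4  a_k=1  p_k/q_k = 88/5
…
k=6  a_k=3  p_k/q_k = 1567/89
…
k=8  a_k=2  p_k/q_k = 5687/323
k=9  a_k=1  p_k/q_k = 7747/440
k=10  a_k=3  p_k/q_k = 28928/1643
k=11  a_k=5  p_k/q_k = 152387/8655
k=12  a_k=1  p_k/q_k = 181315/10298
…
k=14  a_k=1  p_k/q_k = 515017/29251
k=15  a_k=1  p_k/q_k = 848719/48204
→ (848719, 48204).  Check: 848719²=720323940961, 310·48204²=720323940960, difference 1.
n=2: (848719,48204)∘(848719,48204) = (848719·848719+310·48204·48204, 848719·48204+48204·848719) = (1440647881921,81823301352)
n=3: (1440647881921,81823301352)∘(848719,48204) = (848719·1440647881921+310·48204·81823301352, 848719·81823301352+48204·1440647881921) = (2445410459391369679,138889981000287972)
n=4: (2445410459391369679,138889981000287972)∘(848719,48204) = (848719·2445410459391369679+310·48204·138889981000287972, 848719·138889981000287972+48204·2445410459391369679) = (4150932639366927117300481,235757131569084991314384)
n=5: (4150932639366927117300481,235757131569084991314384)∘(848719,48204) = (848719·4150932639366927117300481+310·48204·235757131569084991314384, 848719·235757131569084991314384+48204·4150932639366927117300481) = (7045950797499272621676902497999,400183113896225599505705060220)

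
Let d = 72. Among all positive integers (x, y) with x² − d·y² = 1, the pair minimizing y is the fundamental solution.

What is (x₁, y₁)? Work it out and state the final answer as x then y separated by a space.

17 2

[8; 2,16] for √72; ℓ=2 ⇒ convergent index 1
step 0: (8, 1)  from 8·(1,0) + (0,1)
step 1: (17, 2)  from 2·(8,1) + (1,0)
(x₁, y₁) = (17, 2);  17² − 72·2² = 1 ✓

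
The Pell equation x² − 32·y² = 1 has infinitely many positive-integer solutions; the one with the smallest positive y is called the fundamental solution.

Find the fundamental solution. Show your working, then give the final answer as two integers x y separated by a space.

17 3

√32 → a₀=5, period (1,1,1,10); ℓ=4 even so k=3
a_0=5:  p_0=5·1+0=5,  q_0=5·0+1=1
…
a_2=1:  p_2=1·6+5=11,  q_2=1·1+1=2
a_3=1:  p_3=1·11+6=17,  q_3=1·2+1=3
→ (17, 3).  Check: 17²=289, 32·3²=288, difference 1.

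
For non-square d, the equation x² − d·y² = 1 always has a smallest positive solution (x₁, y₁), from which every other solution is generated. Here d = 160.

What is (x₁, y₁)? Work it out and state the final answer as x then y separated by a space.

721 57

√160 = [12; 1,1,1,5,1,1,1,24, …], period ℓ=8 (even) → k=7
step 0: (12, 1)  from 12·(1,0) + (0,1)
step 1: (13, 1)  from 1·(12,1) + (1,0)
step 2: (25, 2)  from 1·(13,1) + (12,1)
step 3: (38, 3)  from 1·(25,2) + (13,1)
step 4: (215, 17)  from 5·(38,3) + (25,2)
step 5: (253, 20)  from 1·(215,17) + (38,3)
step 6: (468, 37)  from 1·(253,20) + (215,17)
step 7: (721, 57)  from 1·(468,37) + (253,20)
(x₁, y₁) = (721, 57);  721² − 160·57² = 1 ✓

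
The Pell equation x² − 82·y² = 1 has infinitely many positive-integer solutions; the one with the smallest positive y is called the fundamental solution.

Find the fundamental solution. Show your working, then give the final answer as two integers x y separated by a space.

√82 = [9; 18, …], period ℓ=1 (odd) → k=1
k=0  a_k=9  p_k/q_k = 9/1
k=1  a_k=18  p_k/q_k = 163/18
(x₁, y₁) = (163, 18);  163² − 82·18² = 1 ✓

163 18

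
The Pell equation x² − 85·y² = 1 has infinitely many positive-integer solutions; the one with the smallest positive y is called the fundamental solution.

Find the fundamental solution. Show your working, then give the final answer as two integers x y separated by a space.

285769 30996

d=85: √d = [9; 4,1,1,4,18] (ℓ=5, odd), read p_9/q_9
k=0  a_k=9  p_k/q_k = 9/1
…
k=2  a_k=1  p_k/q_k = 46/5
…
k=5  a_k=18  p_k/q_k = 6887/747
…
k=7  a_k=1  p_k/q_k = 34813/3776
k=8  a_k=1  p_k/q_k = 62739/6805
k=9  a_k=4  p_k/q_k = 285769/30996
fundamental: x₁=285769, y₁=30996  (since 81663921361 − 85·960752016 = 1)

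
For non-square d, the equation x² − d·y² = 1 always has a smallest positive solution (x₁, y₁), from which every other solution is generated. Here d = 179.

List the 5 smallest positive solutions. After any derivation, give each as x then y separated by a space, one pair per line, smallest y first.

√179 → a₀=13, period (2,1,1,1,3,…,1,2,26); ℓ=14 even so k=13
step 0: (13, 1)  from 13·(1,0) + (0,1)
…
step 6: (2047, 153)  from 5·(388,29) + (107,8)
step 7: (26999, 2018)  from 13·(2047,153) + (388,29)
step 8: (137042, 10243)  from 5·(26999,2018) + (2047,153)
…
step 10: (575167, 42990)  from 1·(438125,32747) + (137042,10243)
step 11: (1013292, 75737)  from 1·(575167,42990) + (438125,32747)
step 12: (1588459, 118727)  from 1·(1013292,75737) + (575167,42990)
step 13: (4190210, 313191)  from 2·(1588459,118727) + (1013292,75737)
fundamental: x₁=4190210, y₁=313191  (since 17557859844100 − 179·98088602481 = 1)
(x_2, y_2) = (4190210·4190210 + 179·313191·313191, 4190210·313191 + 313191·4190210) = (35115719688199, 2624672120220)
(x_3, y_3) = (4190210·35115719688199 + 179·313191·2624672120220, 4190210·2624672120220 + 313191·35115719688199) = (294284479589372473370, 21995854729733779209)
(x_4, y_4) = (4190210·294284479589372473370 + 179·313191·21995854729733779209, 4190210·21995854729733779209 + 313191·294284479589372473370) = (2466227538440333747559727201, 184334500894152933286567560)
(x_5, y_5) = (4190210·2466227538440333747559727201 + 179·313191·184334500894152933286567560, 4190210·184334500894152933286567560 + 313191·2466227538440333747559727201) = (20668022587695847460244899657331050, 1544800537983355129318686777395991)

4190210 313191
35115719688199 2624672120220
294284479589372473370 21995854729733779209
2466227538440333747559727201 184334500894152933286567560
20668022587695847460244899657331050 1544800537983355129318686777395991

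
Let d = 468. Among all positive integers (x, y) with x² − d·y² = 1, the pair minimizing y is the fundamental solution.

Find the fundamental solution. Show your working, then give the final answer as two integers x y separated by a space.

[21; 1,1,1,2,1,1,1,42] for √468; ℓ=8 ⇒ convergent index 7
a_0=21:  p_0=21·1+0=21,  q_0=21·0+1=1
…
a_3=1:  p_3=1·43+22=65,  q_3=1·2+1=3
…
a_6=1:  p_6=1·238+173=411,  q_6=1·11+8=19
a_7=1:  p_7=1·411+238=649,  q_7=1·19+11=30
(x₁, y₁) = (649, 30);  649² − 468·30² = 1 ✓

649 30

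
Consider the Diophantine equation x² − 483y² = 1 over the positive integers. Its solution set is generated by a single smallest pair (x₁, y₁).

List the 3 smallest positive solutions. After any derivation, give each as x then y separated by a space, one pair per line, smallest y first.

√483 → a₀=21, period (1,42); ℓ=2 even so k=1
i=0: a=21 ⇒ p=21, q=1
i=1: a=1 ⇒ p=22, q=1
fundamental: x₁=22, y₁=1  (since 484 − 483·1 = 1)
(x_2, y_2) = (22·22 + 483·1·1, 22·1 + 1·22) = (967, 44)
(x_3, y_3) = (22·967 + 483·1·44, 22·44 + 1·967) = (42526, 1935)

22 1
967 44
42526 1935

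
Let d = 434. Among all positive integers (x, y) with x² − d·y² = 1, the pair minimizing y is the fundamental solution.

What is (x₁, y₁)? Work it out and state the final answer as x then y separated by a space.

125 6

√434 = [20; 1,4,1,40, …], period ℓ=4 (even) → k=3
a_0=20:  p_0=20·1+0=20,  q_0=20·0+1=1
a_1=1:  p_1=1·20+1=21,  q_1=1·1+0=1
a_2=4:  p_2=4·21+20=104,  q_2=4·1+1=5
a_3=1:  p_3=1·104+21=125,  q_3=1·5+1=6
fundamental: x₁=125, y₁=6  (since 15625 − 434·36 = 1)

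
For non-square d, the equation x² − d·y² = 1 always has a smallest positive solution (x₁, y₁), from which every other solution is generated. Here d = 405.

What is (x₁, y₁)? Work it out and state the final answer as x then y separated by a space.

√405 → a₀=20, period (8,40); ℓ=2 even so k=1
i=0: a=20 ⇒ p=20, q=1
i=1: a=8 ⇒ p=161, q=8
(x₁, y₁) = (161, 8);  161² − 405·8² = 1 ✓

161 8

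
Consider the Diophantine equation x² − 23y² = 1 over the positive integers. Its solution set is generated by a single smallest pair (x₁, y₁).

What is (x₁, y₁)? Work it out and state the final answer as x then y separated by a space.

24 5

√23 = [4; 1,3,1,8, …], period ℓ=4 (even) → k=3
a_0=4:  p_0=4·1+0=4,  q_0=4·0+1=1
a_1=1:  p_1=1·4+1=5,  q_1=1·1+0=1
a_2=3:  p_2=3·5+4=19,  q_2=3·1+1=4
a_3=1:  p_3=1·19+5=24,  q_3=1·4+1=5
→ (24, 5).  Check: 24²=576, 23·5²=575, difference 1.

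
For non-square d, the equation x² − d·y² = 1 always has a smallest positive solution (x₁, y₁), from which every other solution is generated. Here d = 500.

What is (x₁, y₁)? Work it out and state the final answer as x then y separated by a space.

930249 41602

√500 = [22; 2,1,3,2,1,…,1,2,44, …], period ℓ=14 (even) → k=13
step 0: (22, 1)  from 22·(1,0) + (0,1)
…
step 3: (246, 11)  from 3·(67,3) + (45,2)
…
step 5: (805, 36)  from 1·(559,25) + (246,11)
step 6: (1364, 61)  from 1·(805,36) + (559,25)
step 7: (14445, 646)  from 10·(1364,61) + (805,36)
step 8: (15809, 707)  from 1·(14445,646) + (1364,61)
…
step 12: (335522, 15005)  from 1·(259205,11592) + (76317,3413)
step 13: (930249, 41602)  from 2·(335522,15005) + (259205,11592)
fundamental: x₁=930249, y₁=41602  (since 865363202001 − 500·1730726404 = 1)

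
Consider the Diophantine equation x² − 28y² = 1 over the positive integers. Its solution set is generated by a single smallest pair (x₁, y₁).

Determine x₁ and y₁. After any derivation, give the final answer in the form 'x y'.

√28 = [5; 3,2,3,10, …], period ℓ=4 (even) → k=3
a_0=5:  p_0=5·1+0=5,  q_0=5·0+1=1
a_1=3:  p_1=3·5+1=16,  q_1=3·1+0=3
a_2=2:  p_2=2·16+5=37,  q_2=2·3+1=7
a_3=3:  p_3=3·37+16=127,  q_3=3·7+3=24
→ (127, 24).  Check: 127²=16129, 28·24²=16128, difference 1.

127 24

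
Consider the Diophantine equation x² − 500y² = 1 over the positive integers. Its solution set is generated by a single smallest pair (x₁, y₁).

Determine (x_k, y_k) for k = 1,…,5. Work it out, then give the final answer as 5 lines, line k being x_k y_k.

930249 41602
1730726404001 77400437796
3220013013190122249 144003359718540806
5990827771012465337616001 267917962749548332043592
11145923086309929722690704506249 498460833859465169310720288010

√500 = [22; 2,1,3,2,1,…,1,2,44, …], period ℓ=14 (even) → k=13
k=0  a_k=22  p_k/q_k = 22/1
k=1  a_k=2  p_k/q_k = 45/2
k=2  a_k=1  p_k/q_k = 67/3
k=3  a_k=3  p_k/q_k = 246/11
k=4  a_k=2  p_k/q_k = 559/25
k=5  a_k=1  p_k/q_k = 805/36
k=6  a_k=1  p_k/q_k = 1364/61
k=7  a_k=10  p_k/q_k = 14445/646
k=8  a_k=1  p_k/q_k = 15809/707
k=9  a_k=1  p_k/q_k = 30254/1353
k=10  a_k=2  p_k/q_k = 76317/3413
k=11  a_k=3  p_k/q_k = 259205/11592
k=12  a_k=1  p_k/q_k = 335522/15005
k=13  a_k=2  p_k/q_k = 930249/41602
→ (930249, 41602).  Check: 930249²=865363202001, 500·41602²=865363202000, difference 1.
k=2:  x_2 = 930249·930249+500·41602·41602 = 1730726404001,  y_2 = 930249·41602+41602·930249 = 77400437796
k=3:  x_3 = 930249·1730726404001+500·41602·77400437796 = 3220013013190122249,  y_3 = 930249·77400437796+41602·1730726404001 = 144003359718540806
k=4:  x_4 = 930249·3220013013190122249+500·41602·144003359718540806 = 5990827771012465337616001,  y_4 = 930249·144003359718540806+41602·3220013013190122249 = 267917962749548332043592
k=5:  x_5 = 930249·5990827771012465337616001+500·41602·267917962749548332043592 = 11145923086309929722690704506249,  y_5 = 930249·267917962749548332043592+41602·5990827771012465337616001 = 498460833859465169310720288010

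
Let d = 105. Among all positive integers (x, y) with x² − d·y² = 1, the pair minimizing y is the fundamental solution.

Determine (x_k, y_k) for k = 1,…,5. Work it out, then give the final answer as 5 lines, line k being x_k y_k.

41 4
3361 328
275561 26892
22592641 2204816
1852321001 180768020

√105 = [10; 4,20, …], period ℓ=2 (even) → k=1
k=0  a_k=10  p_k/q_k = 10/1
k=1  a_k=4  p_k/q_k = 41/4
fundamental: x₁=41, y₁=4  (since 1681 − 105·16 = 1)
(x_2, y_2) = (41·41 + 105·4·4, 41·4 + 4·41) = (3361, 328)
(x_3, y_3) = (41·3361 + 105·4·328, 41·328 + 4·3361) = (275561, 26892)
(x_4, y_4) = (41·275561 + 105·4·26892, 41·26892 + 4·275561) = (22592641, 2204816)
(x_5, y_5) = (41·22592641 + 105·4·2204816, 41·2204816 + 4·22592641) = (1852321001, 180768020)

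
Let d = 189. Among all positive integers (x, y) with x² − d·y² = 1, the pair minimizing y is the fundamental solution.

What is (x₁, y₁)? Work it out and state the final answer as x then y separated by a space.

√189 → a₀=13, period (1,2,1,26); ℓ=4 even so k=3
a_0=13:  p_0=13·1+0=13,  q_0=13·0+1=1
a_1=1:  p_1=1·13+1=14,  q_1=1·1+0=1
a_2=2:  p_2=2·14+13=41,  q_2=2·1+1=3
a_3=1:  p_3=1·41+14=55,  q_3=1·3+1=4
→ (55, 4).  Check: 55²=3025, 189·4²=3024, difference 1.

55 4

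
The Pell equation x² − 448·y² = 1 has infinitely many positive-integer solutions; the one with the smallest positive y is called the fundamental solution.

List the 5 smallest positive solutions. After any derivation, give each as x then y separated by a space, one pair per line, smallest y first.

√448 = [21; 6,42, …], period ℓ=2 (even) → k=1
k=0  a_k=21  p_k/q_k = 21/1
k=1  a_k=6  p_k/q_k = 127/6
(x₁, y₁) = (127, 6);  127² − 448·6² = 1 ✓
n=2: (127,6)∘(127,6) = (127·127+448·6·6, 127·6+6·127) = (32257,1524)
n=3: (32257,1524)∘(127,6) = (127·32257+448·6·1524, 127·1524+6·32257) = (8193151,387090)
n=4: (8193151,387090)∘(127,6) = (127·8193151+448·6·387090, 127·387090+6·8193151) = (2081028097,98319336)
n=5: (2081028097,98319336)∘(127,6) = (127·2081028097+448·6·98319336, 127·98319336+6·2081028097) = (528572943487,24972724254)

127 6
32257 1524
8193151 387090
2081028097 98319336
528572943487 24972724254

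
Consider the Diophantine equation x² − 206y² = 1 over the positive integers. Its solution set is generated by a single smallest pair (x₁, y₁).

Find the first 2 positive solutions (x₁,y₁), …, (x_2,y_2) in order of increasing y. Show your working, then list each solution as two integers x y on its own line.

d=206: √d = [14; 2,1,5,14,5,1,2,28] (ℓ=8, even), read p_7/q_7
a_0=14:  p_0=14·1+0=14,  q_0=14·0+1=1
…
a_2=1:  p_2=1·29+14=43,  q_2=1·2+1=3
…
a_4=14:  p_4=14·244+43=3459,  q_4=14·17+3=241
a_5=5:  p_5=5·3459+244=17539,  q_5=5·241+17=1222
a_6=1:  p_6=1·17539+3459=20998,  q_6=1·1222+241=1463
a_7=2:  p_7=2·20998+17539=59535,  q_7=2·1463+1222=4148
(x₁, y₁) = (59535, 4148);  59535² − 206·4148² = 1 ✓
n=2: (59535,4148)∘(59535,4148) = (59535·59535+206·4148·4148, 59535·4148+4148·59535) = (7088832449,493902360)

59535 4148
7088832449 493902360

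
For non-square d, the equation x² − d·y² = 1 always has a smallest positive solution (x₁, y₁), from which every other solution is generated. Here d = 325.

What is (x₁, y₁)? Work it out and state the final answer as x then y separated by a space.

√325 = [18; 36, …], period ℓ=1 (odd) → k=1
i=0: a=18 ⇒ p=18, q=1
i=1: a=36 ⇒ p=649, q=36
→ (649, 36).  Check: 649²=421201, 325·36²=421200, difference 1.

649 36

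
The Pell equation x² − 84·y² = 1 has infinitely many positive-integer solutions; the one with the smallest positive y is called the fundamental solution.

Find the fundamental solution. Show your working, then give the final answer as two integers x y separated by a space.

55 6

[9; 6,18] for √84; ℓ=2 ⇒ convergent index 1
k=0  a_k=9  p_k/q_k = 9/1
k=1  a_k=6  p_k/q_k = 55/6
fundamental: x₁=55, y₁=6  (since 3025 − 84·36 = 1)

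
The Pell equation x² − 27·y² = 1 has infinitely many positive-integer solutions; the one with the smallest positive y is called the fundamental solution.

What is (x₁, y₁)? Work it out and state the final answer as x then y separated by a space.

d=27: √d = [5; 5,10] (ℓ=2, even), read p_1/q_1
k=0  a_k=5  p_k/q_k = 5/1
k=1  a_k=5  p_k/q_k = 26/5
→ (26, 5).  Check: 26²=676, 27·5²=675, difference 1.

26 5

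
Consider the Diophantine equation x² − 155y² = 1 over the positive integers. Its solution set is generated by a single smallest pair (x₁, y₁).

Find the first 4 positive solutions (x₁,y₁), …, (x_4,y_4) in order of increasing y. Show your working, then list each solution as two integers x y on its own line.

√155 = [12; 2,4,2,24, …], period ℓ=4 (even) → k=3
i=0: a=12 ⇒ p=12, q=1
i=1: a=2 ⇒ p=25, q=2
i=2: a=4 ⇒ p=112, q=9
i=3: a=2 ⇒ p=249, q=20
(x₁, y₁) = (249, 20);  249² − 155·20² = 1 ✓
n=2: (249,20)∘(249,20) = (249·249+155·20·20, 249·20+20·249) = (124001,9960)
n=3: (124001,9960)∘(249,20) = (249·124001+155·20·9960, 249·9960+20·124001) = (61752249,4960060)
n=4: (61752249,4960060)∘(249,20) = (249·61752249+155·20·4960060, 249·4960060+20·61752249) = (30752496001,2470099920)

249 20
124001 9960
61752249 4960060
30752496001 2470099920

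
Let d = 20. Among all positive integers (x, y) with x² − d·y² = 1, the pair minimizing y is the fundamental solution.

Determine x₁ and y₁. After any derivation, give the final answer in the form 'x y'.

9 2

d=20: √d = [4; 2,8] (ℓ=2, even), read p_1/q_1
a_0=4:  p_0=4·1+0=4,  q_0=4·0+1=1
a_1=2:  p_1=2·4+1=9,  q_1=2·1+0=2
fundamental: x₁=9, y₁=2  (since 81 − 20·4 = 1)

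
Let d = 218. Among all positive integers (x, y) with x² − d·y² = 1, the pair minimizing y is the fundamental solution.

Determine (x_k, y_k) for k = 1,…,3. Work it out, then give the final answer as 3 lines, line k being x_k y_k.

√218 → a₀=14, period (1,3,3,1,28); ℓ=5 odd so k=9
k=0  a_k=14  p_k/q_k = 14/1
…
k=4  a_k=1  p_k/q_k = 251/17
…
k=6  a_k=1  p_k/q_k = 7471/506
…
k=8  a_k=3  p_k/q_k = 96370/6527
k=9  a_k=1  p_k/q_k = 126003/8534
(x₁, y₁) = (126003, 8534);  126003² − 218·8534² = 1 ✓
k=2:  x_2 = 126003·126003+218·8534·8534 = 31753512017,  y_2 = 126003·8534+8534·126003 = 2150619204
k=3:  x_3 = 126003·31753512017+218·8534·2150619204 = 8002075549230099,  y_3 = 126003·2150619204+8534·31753512017 = 541968943114690

126003 8534
31753512017 2150619204
8002075549230099 541968943114690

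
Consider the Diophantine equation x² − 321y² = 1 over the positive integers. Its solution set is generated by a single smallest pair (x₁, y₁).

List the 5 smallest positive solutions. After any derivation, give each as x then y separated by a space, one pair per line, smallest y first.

215 12
92449 5160
39752855 2218788
17093635201 954073680
7350223383575 410249463612

[17; 1,10,1,34] for √321; ℓ=4 ⇒ convergent index 3
step 0: (17, 1)  from 17·(1,0) + (0,1)
step 1: (18, 1)  from 1·(17,1) + (1,0)
step 2: (197, 11)  from 10·(18,1) + (17,1)
step 3: (215, 12)  from 1·(197,11) + (18,1)
(x₁, y₁) = (215, 12);  215² − 321·12² = 1 ✓
(215+12√321)^2 = 92449 + 5160√321
(215+12√321)^3 = 39752855 + 2218788√321
(215+12√321)^4 = 17093635201 + 954073680√321
(215+12√321)^5 = 7350223383575 + 410249463612√321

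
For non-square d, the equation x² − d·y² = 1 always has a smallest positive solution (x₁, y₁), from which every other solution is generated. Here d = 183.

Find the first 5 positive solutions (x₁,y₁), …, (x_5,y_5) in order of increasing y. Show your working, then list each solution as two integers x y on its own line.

487 36
474337 35064
462003751 34152300
449991179137 33264305136
438290946475687 32399399050164

[13; 1,1,8,1,1,26] for √183; ℓ=6 ⇒ convergent index 5
step 0: (13, 1)  from 13·(1,0) + (0,1)
step 1: (14, 1)  from 1·(13,1) + (1,0)
step 2: (27, 2)  from 1·(14,1) + (13,1)
step 3: (230, 17)  from 8·(27,2) + (14,1)
step 4: (257, 19)  from 1·(230,17) + (27,2)
step 5: (487, 36)  from 1·(257,19) + (230,17)
fundamental: x₁=487, y₁=36  (since 237169 − 183·1296 = 1)
(487+36√183)^2 = 474337 + 35064√183
(487+36√183)^3 = 462003751 + 34152300√183
(487+36√183)^4 = 449991179137 + 33264305136√183
(487+36√183)^5 = 438290946475687 + 32399399050164√183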